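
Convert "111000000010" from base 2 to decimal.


Input: "111000000010" in base 2
Positional expansion:
  Digit '1' (value 1) x 2^11 = 2048
  Digit '1' (value 1) x 2^10 = 1024
  Digit '1' (value 1) x 2^9 = 512
  Digit '0' (value 0) x 2^8 = 0
  Digit '0' (value 0) x 2^7 = 0
  Digit '0' (value 0) x 2^6 = 0
  Digit '0' (value 0) x 2^5 = 0
  Digit '0' (value 0) x 2^4 = 0
  Digit '0' (value 0) x 2^3 = 0
  Digit '0' (value 0) x 2^2 = 0
  Digit '1' (value 1) x 2^1 = 2
  Digit '0' (value 0) x 2^0 = 0
Sum = 3586

3586


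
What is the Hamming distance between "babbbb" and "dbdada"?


Comparing "babbbb" and "dbdada" position by position:
  Position 0: 'b' vs 'd' => differ
  Position 1: 'a' vs 'b' => differ
  Position 2: 'b' vs 'd' => differ
  Position 3: 'b' vs 'a' => differ
  Position 4: 'b' vs 'd' => differ
  Position 5: 'b' vs 'a' => differ
Total differences (Hamming distance): 6

6


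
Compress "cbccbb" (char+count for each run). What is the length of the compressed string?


Input: cbccbb
Runs:
  'c' x 1 => "c1"
  'b' x 1 => "b1"
  'c' x 2 => "c2"
  'b' x 2 => "b2"
Compressed: "c1b1c2b2"
Compressed length: 8

8


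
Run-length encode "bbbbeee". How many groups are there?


Input: bbbbeee
Scanning for consecutive runs:
  Group 1: 'b' x 4 (positions 0-3)
  Group 2: 'e' x 3 (positions 4-6)
Total groups: 2

2


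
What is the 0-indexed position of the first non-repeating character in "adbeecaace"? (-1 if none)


Input: adbeecaace
Character frequencies:
  'a': 3
  'b': 1
  'c': 2
  'd': 1
  'e': 3
Scanning left to right for freq == 1:
  Position 0 ('a'): freq=3, skip
  Position 1 ('d'): unique! => answer = 1

1


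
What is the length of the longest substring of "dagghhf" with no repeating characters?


Input: "dagghhf"
Sliding window (track last position of each char):
  Position 0 ('d'): window [0,0] length 1 -- new best
  Position 1 ('a'): window [0,1] length 2 -- new best
  Position 2 ('g'): window [0,2] length 3 -- new best
  Position 3 ('g'): repeat (last at 2), move window start to 3
  Position 3 ('g'): window [3,3] length 1
  Position 4 ('h'): window [3,4] length 2
  Position 5 ('h'): repeat (last at 4), move window start to 5
  Position 5 ('h'): window [5,5] length 1
  Position 6 ('f'): window [5,6] length 2
Longest substring with no repeats: "dag" with length 3

3


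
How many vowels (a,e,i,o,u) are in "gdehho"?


Input: gdehho
Checking each character:
  'g' at position 0: consonant
  'd' at position 1: consonant
  'e' at position 2: vowel (running total: 1)
  'h' at position 3: consonant
  'h' at position 4: consonant
  'o' at position 5: vowel (running total: 2)
Total vowels: 2

2


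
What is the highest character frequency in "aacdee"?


Input: aacdee
Character counts:
  'a': 2
  'c': 1
  'd': 1
  'e': 2
Maximum frequency: 2

2


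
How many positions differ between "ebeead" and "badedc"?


Comparing "ebeead" and "badedc" position by position:
  Position 0: 'e' vs 'b' => DIFFER
  Position 1: 'b' vs 'a' => DIFFER
  Position 2: 'e' vs 'd' => DIFFER
  Position 3: 'e' vs 'e' => same
  Position 4: 'a' vs 'd' => DIFFER
  Position 5: 'd' vs 'c' => DIFFER
Positions that differ: 5

5


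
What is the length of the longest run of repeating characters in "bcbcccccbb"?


Input: "bcbcccccbb"
Scanning for longest run:
  Position 1 ('c'): new char, reset run to 1
  Position 2 ('b'): new char, reset run to 1
  Position 3 ('c'): new char, reset run to 1
  Position 4 ('c'): continues run of 'c', length=2
  Position 5 ('c'): continues run of 'c', length=3
  Position 6 ('c'): continues run of 'c', length=4
  Position 7 ('c'): continues run of 'c', length=5
  Position 8 ('b'): new char, reset run to 1
  Position 9 ('b'): continues run of 'b', length=2
Longest run: 'c' with length 5

5


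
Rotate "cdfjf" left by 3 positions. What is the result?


Input: "cdfjf", rotate left by 3
First 3 characters: "cdf"
Remaining characters: "jf"
Concatenate remaining + first: "jf" + "cdf" = "jfcdf"

jfcdf


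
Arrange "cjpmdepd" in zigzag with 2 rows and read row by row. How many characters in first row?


Zigzag "cjpmdepd" into 2 rows:
Placing characters:
  'c' => row 0
  'j' => row 1
  'p' => row 0
  'm' => row 1
  'd' => row 0
  'e' => row 1
  'p' => row 0
  'd' => row 1
Rows:
  Row 0: "cpdp"
  Row 1: "jmed"
First row length: 4

4


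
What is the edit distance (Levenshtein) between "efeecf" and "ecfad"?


Computing edit distance: "efeecf" -> "ecfad"
DP table:
           e    c    f    a    d
      0    1    2    3    4    5
  e   1    0    1    2    3    4
  f   2    1    1    1    2    3
  e   3    2    2    2    2    3
  e   4    3    3    3    3    3
  c   5    4    3    4    4    4
  f   6    5    4    3    4    5
Edit distance = dp[6][5] = 5

5


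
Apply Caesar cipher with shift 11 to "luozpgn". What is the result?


Caesar cipher: shift "luozpgn" by 11
  'l' (pos 11) + 11 = pos 22 = 'w'
  'u' (pos 20) + 11 = pos 5 = 'f'
  'o' (pos 14) + 11 = pos 25 = 'z'
  'z' (pos 25) + 11 = pos 10 = 'k'
  'p' (pos 15) + 11 = pos 0 = 'a'
  'g' (pos 6) + 11 = pos 17 = 'r'
  'n' (pos 13) + 11 = pos 24 = 'y'
Result: wfzkary

wfzkary


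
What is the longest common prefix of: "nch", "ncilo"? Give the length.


Words: nch, ncilo
  Position 0: all 'n' => match
  Position 1: all 'c' => match
  Position 2: ('h', 'i') => mismatch, stop
LCP = "nc" (length 2)

2


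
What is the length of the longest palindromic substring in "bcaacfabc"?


Input: "bcaacfabc"
Checking substrings for palindromes:
  [1:5] "caac" (len 4) => palindrome
  [2:4] "aa" (len 2) => palindrome
Longest palindromic substring: "caac" with length 4

4


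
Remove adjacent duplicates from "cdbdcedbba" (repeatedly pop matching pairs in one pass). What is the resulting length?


Input: cdbdcedbba
Stack-based adjacent duplicate removal:
  Read 'c': push. Stack: c
  Read 'd': push. Stack: cd
  Read 'b': push. Stack: cdb
  Read 'd': push. Stack: cdbd
  Read 'c': push. Stack: cdbdc
  Read 'e': push. Stack: cdbdce
  Read 'd': push. Stack: cdbdced
  Read 'b': push. Stack: cdbdcedb
  Read 'b': matches stack top 'b' => pop. Stack: cdbdced
  Read 'a': push. Stack: cdbdceda
Final stack: "cdbdceda" (length 8)

8


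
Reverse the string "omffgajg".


Input: omffgajg
Reading characters right to left:
  Position 7: 'g'
  Position 6: 'j'
  Position 5: 'a'
  Position 4: 'g'
  Position 3: 'f'
  Position 2: 'f'
  Position 1: 'm'
  Position 0: 'o'
Reversed: gjagffmo

gjagffmo


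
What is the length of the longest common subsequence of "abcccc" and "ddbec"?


LCS of "abcccc" and "ddbec"
DP table:
           d    d    b    e    c
      0    0    0    0    0    0
  a   0    0    0    0    0    0
  b   0    0    0    1    1    1
  c   0    0    0    1    1    2
  c   0    0    0    1    1    2
  c   0    0    0    1    1    2
  c   0    0    0    1    1    2
LCS length = dp[6][5] = 2

2


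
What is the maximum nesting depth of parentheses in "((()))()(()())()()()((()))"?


Input: "((()))()(()())()()()((()))"
Tracking depth:
  Position 0 '(': depth becomes 1
  Position 1 '(': depth becomes 2
  Position 2 '(': depth becomes 3
  Position 3 ')': depth becomes 2
  Position 4 ')': depth becomes 1
  Position 5 ')': depth becomes 0
  Position 6 '(': depth becomes 1
  Position 7 ')': depth becomes 0
  Position 8 '(': depth becomes 1
  Position 9 '(': depth becomes 2
  Position 10 ')': depth becomes 1
  Position 11 '(': depth becomes 2
  Position 12 ')': depth becomes 1
  Position 13 ')': depth becomes 0
  Position 14 '(': depth becomes 1
  Position 15 ')': depth becomes 0
  Position 16 '(': depth becomes 1
  Position 17 ')': depth becomes 0
  Position 18 '(': depth becomes 1
  Position 19 ')': depth becomes 0
  Position 20 '(': depth becomes 1
  Position 21 '(': depth becomes 2
  Position 22 '(': depth becomes 3
  Position 23 ')': depth becomes 2
  Position 24 ')': depth becomes 1
  Position 25 ')': depth becomes 0
Maximum depth reached: 3

3


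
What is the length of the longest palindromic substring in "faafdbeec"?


Input: "faafdbeec"
Checking substrings for palindromes:
  [0:4] "faaf" (len 4) => palindrome
  [1:3] "aa" (len 2) => palindrome
  [6:8] "ee" (len 2) => palindrome
Longest palindromic substring: "faaf" with length 4

4


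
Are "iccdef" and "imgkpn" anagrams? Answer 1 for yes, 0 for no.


Strings: "iccdef", "imgkpn"
Sorted first:  ccdefi
Sorted second: gikmnp
Differ at position 0: 'c' vs 'g' => not anagrams

0


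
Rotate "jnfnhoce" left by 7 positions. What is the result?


Input: "jnfnhoce", rotate left by 7
First 7 characters: "jnfnhoc"
Remaining characters: "e"
Concatenate remaining + first: "e" + "jnfnhoc" = "ejnfnhoc"

ejnfnhoc


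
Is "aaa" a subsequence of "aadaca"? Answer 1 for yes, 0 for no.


Check if "aaa" is a subsequence of "aadaca"
Greedy scan:
  Position 0 ('a'): matches sub[0] = 'a'
  Position 1 ('a'): matches sub[1] = 'a'
  Position 2 ('d'): no match needed
  Position 3 ('a'): matches sub[2] = 'a'
  Position 4 ('c'): no match needed
  Position 5 ('a'): no match needed
All 3 characters matched => is a subsequence

1


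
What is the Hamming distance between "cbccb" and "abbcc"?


Comparing "cbccb" and "abbcc" position by position:
  Position 0: 'c' vs 'a' => differ
  Position 1: 'b' vs 'b' => same
  Position 2: 'c' vs 'b' => differ
  Position 3: 'c' vs 'c' => same
  Position 4: 'b' vs 'c' => differ
Total differences (Hamming distance): 3

3


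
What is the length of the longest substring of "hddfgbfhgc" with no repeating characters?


Input: "hddfgbfhgc"
Sliding window (track last position of each char):
  Position 0 ('h'): window [0,0] length 1 -- new best
  Position 1 ('d'): window [0,1] length 2 -- new best
  Position 2 ('d'): repeat (last at 1), move window start to 2
  Position 2 ('d'): window [2,2] length 1
  Position 3 ('f'): window [2,3] length 2
  Position 4 ('g'): window [2,4] length 3 -- new best
  Position 5 ('b'): window [2,5] length 4 -- new best
  Position 6 ('f'): repeat (last at 3), move window start to 4
  Position 6 ('f'): window [4,6] length 3
  Position 7 ('h'): window [4,7] length 4
  Position 8 ('g'): repeat (last at 4), move window start to 5
  Position 8 ('g'): window [5,8] length 4
  Position 9 ('c'): window [5,9] length 5 -- new best
Longest substring with no repeats: "bfhgc" with length 5

5


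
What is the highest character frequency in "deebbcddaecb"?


Input: deebbcddaecb
Character counts:
  'a': 1
  'b': 3
  'c': 2
  'd': 3
  'e': 3
Maximum frequency: 3

3


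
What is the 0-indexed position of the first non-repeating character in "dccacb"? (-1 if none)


Input: dccacb
Character frequencies:
  'a': 1
  'b': 1
  'c': 3
  'd': 1
Scanning left to right for freq == 1:
  Position 0 ('d'): unique! => answer = 0

0


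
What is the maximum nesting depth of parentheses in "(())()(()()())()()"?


Input: "(())()(()()())()()"
Tracking depth:
  Position 0 '(': depth becomes 1
  Position 1 '(': depth becomes 2
  Position 2 ')': depth becomes 1
  Position 3 ')': depth becomes 0
  Position 4 '(': depth becomes 1
  Position 5 ')': depth becomes 0
  Position 6 '(': depth becomes 1
  Position 7 '(': depth becomes 2
  Position 8 ')': depth becomes 1
  Position 9 '(': depth becomes 2
  Position 10 ')': depth becomes 1
  Position 11 '(': depth becomes 2
  Position 12 ')': depth becomes 1
  Position 13 ')': depth becomes 0
  Position 14 '(': depth becomes 1
  Position 15 ')': depth becomes 0
  Position 16 '(': depth becomes 1
  Position 17 ')': depth becomes 0
Maximum depth reached: 2

2


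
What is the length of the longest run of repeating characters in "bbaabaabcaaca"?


Input: "bbaabaabcaaca"
Scanning for longest run:
  Position 1 ('b'): continues run of 'b', length=2
  Position 2 ('a'): new char, reset run to 1
  Position 3 ('a'): continues run of 'a', length=2
  Position 4 ('b'): new char, reset run to 1
  Position 5 ('a'): new char, reset run to 1
  Position 6 ('a'): continues run of 'a', length=2
  Position 7 ('b'): new char, reset run to 1
  Position 8 ('c'): new char, reset run to 1
  Position 9 ('a'): new char, reset run to 1
  Position 10 ('a'): continues run of 'a', length=2
  Position 11 ('c'): new char, reset run to 1
  Position 12 ('a'): new char, reset run to 1
Longest run: 'b' with length 2

2


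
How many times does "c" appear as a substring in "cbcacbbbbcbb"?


Searching for "c" in "cbcacbbbbcbb"
Scanning each position:
  Position 0: "c" => MATCH
  Position 1: "b" => no
  Position 2: "c" => MATCH
  Position 3: "a" => no
  Position 4: "c" => MATCH
  Position 5: "b" => no
  Position 6: "b" => no
  Position 7: "b" => no
  Position 8: "b" => no
  Position 9: "c" => MATCH
  Position 10: "b" => no
  Position 11: "b" => no
Total occurrences: 4

4


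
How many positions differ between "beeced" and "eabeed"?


Comparing "beeced" and "eabeed" position by position:
  Position 0: 'b' vs 'e' => DIFFER
  Position 1: 'e' vs 'a' => DIFFER
  Position 2: 'e' vs 'b' => DIFFER
  Position 3: 'c' vs 'e' => DIFFER
  Position 4: 'e' vs 'e' => same
  Position 5: 'd' vs 'd' => same
Positions that differ: 4

4


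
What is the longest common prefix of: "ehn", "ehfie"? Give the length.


Words: ehn, ehfie
  Position 0: all 'e' => match
  Position 1: all 'h' => match
  Position 2: ('n', 'f') => mismatch, stop
LCP = "eh" (length 2)

2


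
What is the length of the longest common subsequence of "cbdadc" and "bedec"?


LCS of "cbdadc" and "bedec"
DP table:
           b    e    d    e    c
      0    0    0    0    0    0
  c   0    0    0    0    0    1
  b   0    1    1    1    1    1
  d   0    1    1    2    2    2
  a   0    1    1    2    2    2
  d   0    1    1    2    2    2
  c   0    1    1    2    2    3
LCS length = dp[6][5] = 3

3


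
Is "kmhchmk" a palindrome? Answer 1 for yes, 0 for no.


Input: kmhchmk
Reversed: kmhchmk
  Compare pos 0 ('k') with pos 6 ('k'): match
  Compare pos 1 ('m') with pos 5 ('m'): match
  Compare pos 2 ('h') with pos 4 ('h'): match
Result: palindrome

1


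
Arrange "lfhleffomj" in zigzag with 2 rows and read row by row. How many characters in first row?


Zigzag "lfhleffomj" into 2 rows:
Placing characters:
  'l' => row 0
  'f' => row 1
  'h' => row 0
  'l' => row 1
  'e' => row 0
  'f' => row 1
  'f' => row 0
  'o' => row 1
  'm' => row 0
  'j' => row 1
Rows:
  Row 0: "lhefm"
  Row 1: "flfoj"
First row length: 5

5


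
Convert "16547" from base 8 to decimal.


Input: "16547" in base 8
Positional expansion:
  Digit '1' (value 1) x 8^4 = 4096
  Digit '6' (value 6) x 8^3 = 3072
  Digit '5' (value 5) x 8^2 = 320
  Digit '4' (value 4) x 8^1 = 32
  Digit '7' (value 7) x 8^0 = 7
Sum = 7527

7527


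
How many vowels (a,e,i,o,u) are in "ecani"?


Input: ecani
Checking each character:
  'e' at position 0: vowel (running total: 1)
  'c' at position 1: consonant
  'a' at position 2: vowel (running total: 2)
  'n' at position 3: consonant
  'i' at position 4: vowel (running total: 3)
Total vowels: 3

3


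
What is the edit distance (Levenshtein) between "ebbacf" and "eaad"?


Computing edit distance: "ebbacf" -> "eaad"
DP table:
           e    a    a    d
      0    1    2    3    4
  e   1    0    1    2    3
  b   2    1    1    2    3
  b   3    2    2    2    3
  a   4    3    2    2    3
  c   5    4    3    3    3
  f   6    5    4    4    4
Edit distance = dp[6][4] = 4

4


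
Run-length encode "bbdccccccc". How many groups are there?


Input: bbdccccccc
Scanning for consecutive runs:
  Group 1: 'b' x 2 (positions 0-1)
  Group 2: 'd' x 1 (positions 2-2)
  Group 3: 'c' x 7 (positions 3-9)
Total groups: 3

3


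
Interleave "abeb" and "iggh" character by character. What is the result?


Interleaving "abeb" and "iggh":
  Position 0: 'a' from first, 'i' from second => "ai"
  Position 1: 'b' from first, 'g' from second => "bg"
  Position 2: 'e' from first, 'g' from second => "eg"
  Position 3: 'b' from first, 'h' from second => "bh"
Result: aibgegbh

aibgegbh


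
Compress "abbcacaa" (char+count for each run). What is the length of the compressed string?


Input: abbcacaa
Runs:
  'a' x 1 => "a1"
  'b' x 2 => "b2"
  'c' x 1 => "c1"
  'a' x 1 => "a1"
  'c' x 1 => "c1"
  'a' x 2 => "a2"
Compressed: "a1b2c1a1c1a2"
Compressed length: 12

12


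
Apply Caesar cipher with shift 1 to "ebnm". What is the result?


Caesar cipher: shift "ebnm" by 1
  'e' (pos 4) + 1 = pos 5 = 'f'
  'b' (pos 1) + 1 = pos 2 = 'c'
  'n' (pos 13) + 1 = pos 14 = 'o'
  'm' (pos 12) + 1 = pos 13 = 'n'
Result: fcon

fcon


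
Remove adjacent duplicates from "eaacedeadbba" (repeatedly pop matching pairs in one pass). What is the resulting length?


Input: eaacedeadbba
Stack-based adjacent duplicate removal:
  Read 'e': push. Stack: e
  Read 'a': push. Stack: ea
  Read 'a': matches stack top 'a' => pop. Stack: e
  Read 'c': push. Stack: ec
  Read 'e': push. Stack: ece
  Read 'd': push. Stack: eced
  Read 'e': push. Stack: ecede
  Read 'a': push. Stack: ecedea
  Read 'd': push. Stack: ecedead
  Read 'b': push. Stack: ecedeadb
  Read 'b': matches stack top 'b' => pop. Stack: ecedead
  Read 'a': push. Stack: ecedeada
Final stack: "ecedeada" (length 8)

8


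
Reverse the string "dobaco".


Input: dobaco
Reading characters right to left:
  Position 5: 'o'
  Position 4: 'c'
  Position 3: 'a'
  Position 2: 'b'
  Position 1: 'o'
  Position 0: 'd'
Reversed: ocabod

ocabod


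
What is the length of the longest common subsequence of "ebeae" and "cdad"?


LCS of "ebeae" and "cdad"
DP table:
           c    d    a    d
      0    0    0    0    0
  e   0    0    0    0    0
  b   0    0    0    0    0
  e   0    0    0    0    0
  a   0    0    0    1    1
  e   0    0    0    1    1
LCS length = dp[5][4] = 1

1


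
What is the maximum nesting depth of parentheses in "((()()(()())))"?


Input: "((()()(()())))"
Tracking depth:
  Position 0 '(': depth becomes 1
  Position 1 '(': depth becomes 2
  Position 2 '(': depth becomes 3
  Position 3 ')': depth becomes 2
  Position 4 '(': depth becomes 3
  Position 5 ')': depth becomes 2
  Position 6 '(': depth becomes 3
  Position 7 '(': depth becomes 4
  Position 8 ')': depth becomes 3
  Position 9 '(': depth becomes 4
  Position 10 ')': depth becomes 3
  Position 11 ')': depth becomes 2
  Position 12 ')': depth becomes 1
  Position 13 ')': depth becomes 0
Maximum depth reached: 4

4


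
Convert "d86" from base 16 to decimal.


Input: "d86" in base 16
Positional expansion:
  Digit 'd' (value 13) x 16^2 = 3328
  Digit '8' (value 8) x 16^1 = 128
  Digit '6' (value 6) x 16^0 = 6
Sum = 3462

3462


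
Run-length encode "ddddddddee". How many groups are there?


Input: ddddddddee
Scanning for consecutive runs:
  Group 1: 'd' x 8 (positions 0-7)
  Group 2: 'e' x 2 (positions 8-9)
Total groups: 2

2


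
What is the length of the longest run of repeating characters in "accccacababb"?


Input: "accccacababb"
Scanning for longest run:
  Position 1 ('c'): new char, reset run to 1
  Position 2 ('c'): continues run of 'c', length=2
  Position 3 ('c'): continues run of 'c', length=3
  Position 4 ('c'): continues run of 'c', length=4
  Position 5 ('a'): new char, reset run to 1
  Position 6 ('c'): new char, reset run to 1
  Position 7 ('a'): new char, reset run to 1
  Position 8 ('b'): new char, reset run to 1
  Position 9 ('a'): new char, reset run to 1
  Position 10 ('b'): new char, reset run to 1
  Position 11 ('b'): continues run of 'b', length=2
Longest run: 'c' with length 4

4


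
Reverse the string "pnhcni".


Input: pnhcni
Reading characters right to left:
  Position 5: 'i'
  Position 4: 'n'
  Position 3: 'c'
  Position 2: 'h'
  Position 1: 'n'
  Position 0: 'p'
Reversed: inchnp

inchnp


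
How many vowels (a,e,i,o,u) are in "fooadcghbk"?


Input: fooadcghbk
Checking each character:
  'f' at position 0: consonant
  'o' at position 1: vowel (running total: 1)
  'o' at position 2: vowel (running total: 2)
  'a' at position 3: vowel (running total: 3)
  'd' at position 4: consonant
  'c' at position 5: consonant
  'g' at position 6: consonant
  'h' at position 7: consonant
  'b' at position 8: consonant
  'k' at position 9: consonant
Total vowels: 3

3


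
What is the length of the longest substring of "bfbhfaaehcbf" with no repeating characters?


Input: "bfbhfaaehcbf"
Sliding window (track last position of each char):
  Position 0 ('b'): window [0,0] length 1 -- new best
  Position 1 ('f'): window [0,1] length 2 -- new best
  Position 2 ('b'): repeat (last at 0), move window start to 1
  Position 2 ('b'): window [1,2] length 2
  Position 3 ('h'): window [1,3] length 3 -- new best
  Position 4 ('f'): repeat (last at 1), move window start to 2
  Position 4 ('f'): window [2,4] length 3
  Position 5 ('a'): window [2,5] length 4 -- new best
  Position 6 ('a'): repeat (last at 5), move window start to 6
  Position 6 ('a'): window [6,6] length 1
  Position 7 ('e'): window [6,7] length 2
  Position 8 ('h'): window [6,8] length 3
  Position 9 ('c'): window [6,9] length 4
  Position 10 ('b'): window [6,10] length 5 -- new best
  Position 11 ('f'): window [6,11] length 6 -- new best
Longest substring with no repeats: "aehcbf" with length 6

6


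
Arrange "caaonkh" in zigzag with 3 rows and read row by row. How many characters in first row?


Zigzag "caaonkh" into 3 rows:
Placing characters:
  'c' => row 0
  'a' => row 1
  'a' => row 2
  'o' => row 1
  'n' => row 0
  'k' => row 1
  'h' => row 2
Rows:
  Row 0: "cn"
  Row 1: "aok"
  Row 2: "ah"
First row length: 2

2


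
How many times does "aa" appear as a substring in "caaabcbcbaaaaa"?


Searching for "aa" in "caaabcbcbaaaaa"
Scanning each position:
  Position 0: "ca" => no
  Position 1: "aa" => MATCH
  Position 2: "aa" => MATCH
  Position 3: "ab" => no
  Position 4: "bc" => no
  Position 5: "cb" => no
  Position 6: "bc" => no
  Position 7: "cb" => no
  Position 8: "ba" => no
  Position 9: "aa" => MATCH
  Position 10: "aa" => MATCH
  Position 11: "aa" => MATCH
  Position 12: "aa" => MATCH
Total occurrences: 6

6


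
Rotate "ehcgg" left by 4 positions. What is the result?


Input: "ehcgg", rotate left by 4
First 4 characters: "ehcg"
Remaining characters: "g"
Concatenate remaining + first: "g" + "ehcg" = "gehcg"

gehcg


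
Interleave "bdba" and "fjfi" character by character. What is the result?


Interleaving "bdba" and "fjfi":
  Position 0: 'b' from first, 'f' from second => "bf"
  Position 1: 'd' from first, 'j' from second => "dj"
  Position 2: 'b' from first, 'f' from second => "bf"
  Position 3: 'a' from first, 'i' from second => "ai"
Result: bfdjbfai

bfdjbfai


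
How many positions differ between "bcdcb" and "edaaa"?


Comparing "bcdcb" and "edaaa" position by position:
  Position 0: 'b' vs 'e' => DIFFER
  Position 1: 'c' vs 'd' => DIFFER
  Position 2: 'd' vs 'a' => DIFFER
  Position 3: 'c' vs 'a' => DIFFER
  Position 4: 'b' vs 'a' => DIFFER
Positions that differ: 5

5


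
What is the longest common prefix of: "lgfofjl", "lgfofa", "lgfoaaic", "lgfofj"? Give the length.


Words: lgfofjl, lgfofa, lgfoaaic, lgfofj
  Position 0: all 'l' => match
  Position 1: all 'g' => match
  Position 2: all 'f' => match
  Position 3: all 'o' => match
  Position 4: ('f', 'f', 'a', 'f') => mismatch, stop
LCP = "lgfo" (length 4)

4


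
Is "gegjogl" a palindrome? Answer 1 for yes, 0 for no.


Input: gegjogl
Reversed: lgojgeg
  Compare pos 0 ('g') with pos 6 ('l'): MISMATCH
  Compare pos 1 ('e') with pos 5 ('g'): MISMATCH
  Compare pos 2 ('g') with pos 4 ('o'): MISMATCH
Result: not a palindrome

0


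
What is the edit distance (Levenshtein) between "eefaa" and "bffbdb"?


Computing edit distance: "eefaa" -> "bffbdb"
DP table:
           b    f    f    b    d    b
      0    1    2    3    4    5    6
  e   1    1    2    3    4    5    6
  e   2    2    2    3    4    5    6
  f   3    3    2    2    3    4    5
  a   4    4    3    3    3    4    5
  a   5    5    4    4    4    4    5
Edit distance = dp[5][6] = 5

5


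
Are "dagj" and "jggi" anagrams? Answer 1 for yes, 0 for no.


Strings: "dagj", "jggi"
Sorted first:  adgj
Sorted second: ggij
Differ at position 0: 'a' vs 'g' => not anagrams

0


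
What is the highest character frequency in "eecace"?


Input: eecace
Character counts:
  'a': 1
  'c': 2
  'e': 3
Maximum frequency: 3

3


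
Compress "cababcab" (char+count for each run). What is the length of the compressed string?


Input: cababcab
Runs:
  'c' x 1 => "c1"
  'a' x 1 => "a1"
  'b' x 1 => "b1"
  'a' x 1 => "a1"
  'b' x 1 => "b1"
  'c' x 1 => "c1"
  'a' x 1 => "a1"
  'b' x 1 => "b1"
Compressed: "c1a1b1a1b1c1a1b1"
Compressed length: 16

16


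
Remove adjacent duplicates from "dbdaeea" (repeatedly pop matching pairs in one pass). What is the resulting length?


Input: dbdaeea
Stack-based adjacent duplicate removal:
  Read 'd': push. Stack: d
  Read 'b': push. Stack: db
  Read 'd': push. Stack: dbd
  Read 'a': push. Stack: dbda
  Read 'e': push. Stack: dbdae
  Read 'e': matches stack top 'e' => pop. Stack: dbda
  Read 'a': matches stack top 'a' => pop. Stack: dbd
Final stack: "dbd" (length 3)

3


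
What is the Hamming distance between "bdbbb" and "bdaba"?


Comparing "bdbbb" and "bdaba" position by position:
  Position 0: 'b' vs 'b' => same
  Position 1: 'd' vs 'd' => same
  Position 2: 'b' vs 'a' => differ
  Position 3: 'b' vs 'b' => same
  Position 4: 'b' vs 'a' => differ
Total differences (Hamming distance): 2

2


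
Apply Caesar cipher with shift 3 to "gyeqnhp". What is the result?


Caesar cipher: shift "gyeqnhp" by 3
  'g' (pos 6) + 3 = pos 9 = 'j'
  'y' (pos 24) + 3 = pos 1 = 'b'
  'e' (pos 4) + 3 = pos 7 = 'h'
  'q' (pos 16) + 3 = pos 19 = 't'
  'n' (pos 13) + 3 = pos 16 = 'q'
  'h' (pos 7) + 3 = pos 10 = 'k'
  'p' (pos 15) + 3 = pos 18 = 's'
Result: jbhtqks

jbhtqks


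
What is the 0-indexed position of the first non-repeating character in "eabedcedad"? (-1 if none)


Input: eabedcedad
Character frequencies:
  'a': 2
  'b': 1
  'c': 1
  'd': 3
  'e': 3
Scanning left to right for freq == 1:
  Position 0 ('e'): freq=3, skip
  Position 1 ('a'): freq=2, skip
  Position 2 ('b'): unique! => answer = 2

2


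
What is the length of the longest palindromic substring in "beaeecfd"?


Input: "beaeecfd"
Checking substrings for palindromes:
  [1:4] "eae" (len 3) => palindrome
  [3:5] "ee" (len 2) => palindrome
Longest palindromic substring: "eae" with length 3

3


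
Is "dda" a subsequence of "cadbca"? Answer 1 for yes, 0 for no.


Check if "dda" is a subsequence of "cadbca"
Greedy scan:
  Position 0 ('c'): no match needed
  Position 1 ('a'): no match needed
  Position 2 ('d'): matches sub[0] = 'd'
  Position 3 ('b'): no match needed
  Position 4 ('c'): no match needed
  Position 5 ('a'): no match needed
Only matched 1/3 characters => not a subsequence

0


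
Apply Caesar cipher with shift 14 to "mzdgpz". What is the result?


Caesar cipher: shift "mzdgpz" by 14
  'm' (pos 12) + 14 = pos 0 = 'a'
  'z' (pos 25) + 14 = pos 13 = 'n'
  'd' (pos 3) + 14 = pos 17 = 'r'
  'g' (pos 6) + 14 = pos 20 = 'u'
  'p' (pos 15) + 14 = pos 3 = 'd'
  'z' (pos 25) + 14 = pos 13 = 'n'
Result: anrudn

anrudn


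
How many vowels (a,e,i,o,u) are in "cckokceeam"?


Input: cckokceeam
Checking each character:
  'c' at position 0: consonant
  'c' at position 1: consonant
  'k' at position 2: consonant
  'o' at position 3: vowel (running total: 1)
  'k' at position 4: consonant
  'c' at position 5: consonant
  'e' at position 6: vowel (running total: 2)
  'e' at position 7: vowel (running total: 3)
  'a' at position 8: vowel (running total: 4)
  'm' at position 9: consonant
Total vowels: 4

4


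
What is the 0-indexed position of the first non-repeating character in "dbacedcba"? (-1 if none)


Input: dbacedcba
Character frequencies:
  'a': 2
  'b': 2
  'c': 2
  'd': 2
  'e': 1
Scanning left to right for freq == 1:
  Position 0 ('d'): freq=2, skip
  Position 1 ('b'): freq=2, skip
  Position 2 ('a'): freq=2, skip
  Position 3 ('c'): freq=2, skip
  Position 4 ('e'): unique! => answer = 4

4


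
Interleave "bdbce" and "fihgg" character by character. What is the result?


Interleaving "bdbce" and "fihgg":
  Position 0: 'b' from first, 'f' from second => "bf"
  Position 1: 'd' from first, 'i' from second => "di"
  Position 2: 'b' from first, 'h' from second => "bh"
  Position 3: 'c' from first, 'g' from second => "cg"
  Position 4: 'e' from first, 'g' from second => "eg"
Result: bfdibhcgeg

bfdibhcgeg


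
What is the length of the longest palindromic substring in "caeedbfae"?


Input: "caeedbfae"
Checking substrings for palindromes:
  [2:4] "ee" (len 2) => palindrome
Longest palindromic substring: "ee" with length 2

2


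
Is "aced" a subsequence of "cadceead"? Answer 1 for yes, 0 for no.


Check if "aced" is a subsequence of "cadceead"
Greedy scan:
  Position 0 ('c'): no match needed
  Position 1 ('a'): matches sub[0] = 'a'
  Position 2 ('d'): no match needed
  Position 3 ('c'): matches sub[1] = 'c'
  Position 4 ('e'): matches sub[2] = 'e'
  Position 5 ('e'): no match needed
  Position 6 ('a'): no match needed
  Position 7 ('d'): matches sub[3] = 'd'
All 4 characters matched => is a subsequence

1


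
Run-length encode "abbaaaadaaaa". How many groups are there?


Input: abbaaaadaaaa
Scanning for consecutive runs:
  Group 1: 'a' x 1 (positions 0-0)
  Group 2: 'b' x 2 (positions 1-2)
  Group 3: 'a' x 4 (positions 3-6)
  Group 4: 'd' x 1 (positions 7-7)
  Group 5: 'a' x 4 (positions 8-11)
Total groups: 5

5


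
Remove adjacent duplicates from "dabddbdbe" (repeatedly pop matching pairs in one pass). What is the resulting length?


Input: dabddbdbe
Stack-based adjacent duplicate removal:
  Read 'd': push. Stack: d
  Read 'a': push. Stack: da
  Read 'b': push. Stack: dab
  Read 'd': push. Stack: dabd
  Read 'd': matches stack top 'd' => pop. Stack: dab
  Read 'b': matches stack top 'b' => pop. Stack: da
  Read 'd': push. Stack: dad
  Read 'b': push. Stack: dadb
  Read 'e': push. Stack: dadbe
Final stack: "dadbe" (length 5)

5


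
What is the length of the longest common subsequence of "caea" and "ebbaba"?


LCS of "caea" and "ebbaba"
DP table:
           e    b    b    a    b    a
      0    0    0    0    0    0    0
  c   0    0    0    0    0    0    0
  a   0    0    0    0    1    1    1
  e   0    1    1    1    1    1    1
  a   0    1    1    1    2    2    2
LCS length = dp[4][6] = 2

2


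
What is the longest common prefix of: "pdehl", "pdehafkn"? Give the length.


Words: pdehl, pdehafkn
  Position 0: all 'p' => match
  Position 1: all 'd' => match
  Position 2: all 'e' => match
  Position 3: all 'h' => match
  Position 4: ('l', 'a') => mismatch, stop
LCP = "pdeh" (length 4)

4


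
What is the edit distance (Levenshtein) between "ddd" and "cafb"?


Computing edit distance: "ddd" -> "cafb"
DP table:
           c    a    f    b
      0    1    2    3    4
  d   1    1    2    3    4
  d   2    2    2    3    4
  d   3    3    3    3    4
Edit distance = dp[3][4] = 4

4


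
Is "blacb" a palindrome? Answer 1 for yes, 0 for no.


Input: blacb
Reversed: bcalb
  Compare pos 0 ('b') with pos 4 ('b'): match
  Compare pos 1 ('l') with pos 3 ('c'): MISMATCH
Result: not a palindrome

0


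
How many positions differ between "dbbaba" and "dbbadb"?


Comparing "dbbaba" and "dbbadb" position by position:
  Position 0: 'd' vs 'd' => same
  Position 1: 'b' vs 'b' => same
  Position 2: 'b' vs 'b' => same
  Position 3: 'a' vs 'a' => same
  Position 4: 'b' vs 'd' => DIFFER
  Position 5: 'a' vs 'b' => DIFFER
Positions that differ: 2

2


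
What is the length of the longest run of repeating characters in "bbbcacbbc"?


Input: "bbbcacbbc"
Scanning for longest run:
  Position 1 ('b'): continues run of 'b', length=2
  Position 2 ('b'): continues run of 'b', length=3
  Position 3 ('c'): new char, reset run to 1
  Position 4 ('a'): new char, reset run to 1
  Position 5 ('c'): new char, reset run to 1
  Position 6 ('b'): new char, reset run to 1
  Position 7 ('b'): continues run of 'b', length=2
  Position 8 ('c'): new char, reset run to 1
Longest run: 'b' with length 3

3


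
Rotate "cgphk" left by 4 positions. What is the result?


Input: "cgphk", rotate left by 4
First 4 characters: "cgph"
Remaining characters: "k"
Concatenate remaining + first: "k" + "cgph" = "kcgph"

kcgph


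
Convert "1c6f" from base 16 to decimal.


Input: "1c6f" in base 16
Positional expansion:
  Digit '1' (value 1) x 16^3 = 4096
  Digit 'c' (value 12) x 16^2 = 3072
  Digit '6' (value 6) x 16^1 = 96
  Digit 'f' (value 15) x 16^0 = 15
Sum = 7279

7279


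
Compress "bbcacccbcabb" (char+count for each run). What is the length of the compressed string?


Input: bbcacccbcabb
Runs:
  'b' x 2 => "b2"
  'c' x 1 => "c1"
  'a' x 1 => "a1"
  'c' x 3 => "c3"
  'b' x 1 => "b1"
  'c' x 1 => "c1"
  'a' x 1 => "a1"
  'b' x 2 => "b2"
Compressed: "b2c1a1c3b1c1a1b2"
Compressed length: 16

16


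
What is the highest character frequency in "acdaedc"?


Input: acdaedc
Character counts:
  'a': 2
  'c': 2
  'd': 2
  'e': 1
Maximum frequency: 2

2


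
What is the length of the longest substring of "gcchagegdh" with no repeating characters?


Input: "gcchagegdh"
Sliding window (track last position of each char):
  Position 0 ('g'): window [0,0] length 1 -- new best
  Position 1 ('c'): window [0,1] length 2 -- new best
  Position 2 ('c'): repeat (last at 1), move window start to 2
  Position 2 ('c'): window [2,2] length 1
  Position 3 ('h'): window [2,3] length 2
  Position 4 ('a'): window [2,4] length 3 -- new best
  Position 5 ('g'): window [2,5] length 4 -- new best
  Position 6 ('e'): window [2,6] length 5 -- new best
  Position 7 ('g'): repeat (last at 5), move window start to 6
  Position 7 ('g'): window [6,7] length 2
  Position 8 ('d'): window [6,8] length 3
  Position 9 ('h'): window [6,9] length 4
Longest substring with no repeats: "chage" with length 5

5


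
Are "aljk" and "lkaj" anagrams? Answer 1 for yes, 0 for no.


Strings: "aljk", "lkaj"
Sorted first:  ajkl
Sorted second: ajkl
Sorted forms match => anagrams

1


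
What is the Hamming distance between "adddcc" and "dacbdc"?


Comparing "adddcc" and "dacbdc" position by position:
  Position 0: 'a' vs 'd' => differ
  Position 1: 'd' vs 'a' => differ
  Position 2: 'd' vs 'c' => differ
  Position 3: 'd' vs 'b' => differ
  Position 4: 'c' vs 'd' => differ
  Position 5: 'c' vs 'c' => same
Total differences (Hamming distance): 5

5


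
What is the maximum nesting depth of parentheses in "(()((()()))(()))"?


Input: "(()((()()))(()))"
Tracking depth:
  Position 0 '(': depth becomes 1
  Position 1 '(': depth becomes 2
  Position 2 ')': depth becomes 1
  Position 3 '(': depth becomes 2
  Position 4 '(': depth becomes 3
  Position 5 '(': depth becomes 4
  Position 6 ')': depth becomes 3
  Position 7 '(': depth becomes 4
  Position 8 ')': depth becomes 3
  Position 9 ')': depth becomes 2
  Position 10 ')': depth becomes 1
  Position 11 '(': depth becomes 2
  Position 12 '(': depth becomes 3
  Position 13 ')': depth becomes 2
  Position 14 ')': depth becomes 1
  Position 15 ')': depth becomes 0
Maximum depth reached: 4

4


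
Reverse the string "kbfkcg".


Input: kbfkcg
Reading characters right to left:
  Position 5: 'g'
  Position 4: 'c'
  Position 3: 'k'
  Position 2: 'f'
  Position 1: 'b'
  Position 0: 'k'
Reversed: gckfbk

gckfbk


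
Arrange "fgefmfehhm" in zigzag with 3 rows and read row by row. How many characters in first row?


Zigzag "fgefmfehhm" into 3 rows:
Placing characters:
  'f' => row 0
  'g' => row 1
  'e' => row 2
  'f' => row 1
  'm' => row 0
  'f' => row 1
  'e' => row 2
  'h' => row 1
  'h' => row 0
  'm' => row 1
Rows:
  Row 0: "fmh"
  Row 1: "gffhm"
  Row 2: "ee"
First row length: 3

3


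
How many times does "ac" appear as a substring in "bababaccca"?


Searching for "ac" in "bababaccca"
Scanning each position:
  Position 0: "ba" => no
  Position 1: "ab" => no
  Position 2: "ba" => no
  Position 3: "ab" => no
  Position 4: "ba" => no
  Position 5: "ac" => MATCH
  Position 6: "cc" => no
  Position 7: "cc" => no
  Position 8: "ca" => no
Total occurrences: 1

1


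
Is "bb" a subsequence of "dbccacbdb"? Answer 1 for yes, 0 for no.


Check if "bb" is a subsequence of "dbccacbdb"
Greedy scan:
  Position 0 ('d'): no match needed
  Position 1 ('b'): matches sub[0] = 'b'
  Position 2 ('c'): no match needed
  Position 3 ('c'): no match needed
  Position 4 ('a'): no match needed
  Position 5 ('c'): no match needed
  Position 6 ('b'): matches sub[1] = 'b'
  Position 7 ('d'): no match needed
  Position 8 ('b'): no match needed
All 2 characters matched => is a subsequence

1


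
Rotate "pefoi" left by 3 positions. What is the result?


Input: "pefoi", rotate left by 3
First 3 characters: "pef"
Remaining characters: "oi"
Concatenate remaining + first: "oi" + "pef" = "oipef"

oipef


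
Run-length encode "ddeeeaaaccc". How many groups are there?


Input: ddeeeaaaccc
Scanning for consecutive runs:
  Group 1: 'd' x 2 (positions 0-1)
  Group 2: 'e' x 3 (positions 2-4)
  Group 3: 'a' x 3 (positions 5-7)
  Group 4: 'c' x 3 (positions 8-10)
Total groups: 4

4


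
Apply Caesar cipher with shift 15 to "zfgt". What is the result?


Caesar cipher: shift "zfgt" by 15
  'z' (pos 25) + 15 = pos 14 = 'o'
  'f' (pos 5) + 15 = pos 20 = 'u'
  'g' (pos 6) + 15 = pos 21 = 'v'
  't' (pos 19) + 15 = pos 8 = 'i'
Result: ouvi

ouvi


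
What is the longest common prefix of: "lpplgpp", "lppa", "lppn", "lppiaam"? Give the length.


Words: lpplgpp, lppa, lppn, lppiaam
  Position 0: all 'l' => match
  Position 1: all 'p' => match
  Position 2: all 'p' => match
  Position 3: ('l', 'a', 'n', 'i') => mismatch, stop
LCP = "lpp" (length 3)

3


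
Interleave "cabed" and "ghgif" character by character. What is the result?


Interleaving "cabed" and "ghgif":
  Position 0: 'c' from first, 'g' from second => "cg"
  Position 1: 'a' from first, 'h' from second => "ah"
  Position 2: 'b' from first, 'g' from second => "bg"
  Position 3: 'e' from first, 'i' from second => "ei"
  Position 4: 'd' from first, 'f' from second => "df"
Result: cgahbgeidf

cgahbgeidf


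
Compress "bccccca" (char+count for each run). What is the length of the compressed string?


Input: bccccca
Runs:
  'b' x 1 => "b1"
  'c' x 5 => "c5"
  'a' x 1 => "a1"
Compressed: "b1c5a1"
Compressed length: 6

6


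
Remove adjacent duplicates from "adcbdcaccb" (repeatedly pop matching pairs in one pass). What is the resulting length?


Input: adcbdcaccb
Stack-based adjacent duplicate removal:
  Read 'a': push. Stack: a
  Read 'd': push. Stack: ad
  Read 'c': push. Stack: adc
  Read 'b': push. Stack: adcb
  Read 'd': push. Stack: adcbd
  Read 'c': push. Stack: adcbdc
  Read 'a': push. Stack: adcbdca
  Read 'c': push. Stack: adcbdcac
  Read 'c': matches stack top 'c' => pop. Stack: adcbdca
  Read 'b': push. Stack: adcbdcab
Final stack: "adcbdcab" (length 8)

8


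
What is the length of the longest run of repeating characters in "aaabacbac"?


Input: "aaabacbac"
Scanning for longest run:
  Position 1 ('a'): continues run of 'a', length=2
  Position 2 ('a'): continues run of 'a', length=3
  Position 3 ('b'): new char, reset run to 1
  Position 4 ('a'): new char, reset run to 1
  Position 5 ('c'): new char, reset run to 1
  Position 6 ('b'): new char, reset run to 1
  Position 7 ('a'): new char, reset run to 1
  Position 8 ('c'): new char, reset run to 1
Longest run: 'a' with length 3

3


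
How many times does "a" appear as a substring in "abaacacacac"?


Searching for "a" in "abaacacacac"
Scanning each position:
  Position 0: "a" => MATCH
  Position 1: "b" => no
  Position 2: "a" => MATCH
  Position 3: "a" => MATCH
  Position 4: "c" => no
  Position 5: "a" => MATCH
  Position 6: "c" => no
  Position 7: "a" => MATCH
  Position 8: "c" => no
  Position 9: "a" => MATCH
  Position 10: "c" => no
Total occurrences: 6

6


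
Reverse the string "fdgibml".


Input: fdgibml
Reading characters right to left:
  Position 6: 'l'
  Position 5: 'm'
  Position 4: 'b'
  Position 3: 'i'
  Position 2: 'g'
  Position 1: 'd'
  Position 0: 'f'
Reversed: lmbigdf

lmbigdf
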